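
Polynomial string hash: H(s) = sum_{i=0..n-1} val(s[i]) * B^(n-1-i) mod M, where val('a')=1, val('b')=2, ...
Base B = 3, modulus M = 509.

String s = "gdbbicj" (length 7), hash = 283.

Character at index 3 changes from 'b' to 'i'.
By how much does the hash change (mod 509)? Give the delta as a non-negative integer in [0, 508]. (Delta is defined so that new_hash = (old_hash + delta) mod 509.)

Delta formula: (val(new) - val(old)) * B^(n-1-k) mod M
  val('i') - val('b') = 9 - 2 = 7
  B^(n-1-k) = 3^3 mod 509 = 27
  Delta = 7 * 27 mod 509 = 189

Answer: 189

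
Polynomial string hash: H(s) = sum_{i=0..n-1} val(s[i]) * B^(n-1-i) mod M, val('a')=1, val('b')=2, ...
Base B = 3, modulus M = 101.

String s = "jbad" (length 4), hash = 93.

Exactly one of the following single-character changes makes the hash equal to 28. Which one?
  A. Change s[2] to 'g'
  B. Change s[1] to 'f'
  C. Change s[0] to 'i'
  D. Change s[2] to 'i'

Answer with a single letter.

Option A: s[2]='a'->'g', delta=(7-1)*3^1 mod 101 = 18, hash=93+18 mod 101 = 10
Option B: s[1]='b'->'f', delta=(6-2)*3^2 mod 101 = 36, hash=93+36 mod 101 = 28 <-- target
Option C: s[0]='j'->'i', delta=(9-10)*3^3 mod 101 = 74, hash=93+74 mod 101 = 66
Option D: s[2]='a'->'i', delta=(9-1)*3^1 mod 101 = 24, hash=93+24 mod 101 = 16

Answer: B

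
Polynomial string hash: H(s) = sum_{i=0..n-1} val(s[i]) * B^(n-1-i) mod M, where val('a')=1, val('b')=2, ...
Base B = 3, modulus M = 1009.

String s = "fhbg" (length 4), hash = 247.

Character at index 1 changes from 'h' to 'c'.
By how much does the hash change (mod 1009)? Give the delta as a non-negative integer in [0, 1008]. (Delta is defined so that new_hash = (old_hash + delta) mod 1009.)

Answer: 964

Derivation:
Delta formula: (val(new) - val(old)) * B^(n-1-k) mod M
  val('c') - val('h') = 3 - 8 = -5
  B^(n-1-k) = 3^2 mod 1009 = 9
  Delta = -5 * 9 mod 1009 = 964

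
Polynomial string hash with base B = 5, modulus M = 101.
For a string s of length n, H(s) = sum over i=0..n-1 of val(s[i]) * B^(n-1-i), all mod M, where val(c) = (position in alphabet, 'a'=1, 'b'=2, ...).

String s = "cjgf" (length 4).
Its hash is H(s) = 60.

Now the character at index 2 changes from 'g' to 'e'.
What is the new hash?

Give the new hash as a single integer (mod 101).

val('g') = 7, val('e') = 5
Position k = 2, exponent = n-1-k = 1
B^1 mod M = 5^1 mod 101 = 5
Delta = (5 - 7) * 5 mod 101 = 91
New hash = (60 + 91) mod 101 = 50

Answer: 50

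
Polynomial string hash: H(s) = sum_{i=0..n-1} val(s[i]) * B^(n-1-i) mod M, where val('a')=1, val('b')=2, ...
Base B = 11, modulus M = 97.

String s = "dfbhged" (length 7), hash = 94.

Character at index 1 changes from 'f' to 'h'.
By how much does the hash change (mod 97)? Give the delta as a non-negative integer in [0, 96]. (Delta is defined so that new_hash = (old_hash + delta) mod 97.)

Delta formula: (val(new) - val(old)) * B^(n-1-k) mod M
  val('h') - val('f') = 8 - 6 = 2
  B^(n-1-k) = 11^5 mod 97 = 31
  Delta = 2 * 31 mod 97 = 62

Answer: 62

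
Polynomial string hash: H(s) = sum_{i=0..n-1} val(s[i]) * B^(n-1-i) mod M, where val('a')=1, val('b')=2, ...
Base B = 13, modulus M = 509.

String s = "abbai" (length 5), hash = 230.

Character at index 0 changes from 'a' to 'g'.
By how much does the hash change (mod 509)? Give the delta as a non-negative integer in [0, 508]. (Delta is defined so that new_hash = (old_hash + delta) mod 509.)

Delta formula: (val(new) - val(old)) * B^(n-1-k) mod M
  val('g') - val('a') = 7 - 1 = 6
  B^(n-1-k) = 13^4 mod 509 = 57
  Delta = 6 * 57 mod 509 = 342

Answer: 342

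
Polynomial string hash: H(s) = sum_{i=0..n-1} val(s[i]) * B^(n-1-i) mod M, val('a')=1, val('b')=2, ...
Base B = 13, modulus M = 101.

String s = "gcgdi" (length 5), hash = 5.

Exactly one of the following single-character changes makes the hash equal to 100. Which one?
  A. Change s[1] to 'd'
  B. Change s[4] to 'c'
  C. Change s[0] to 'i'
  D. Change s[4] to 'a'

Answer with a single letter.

Option A: s[1]='c'->'d', delta=(4-3)*13^3 mod 101 = 76, hash=5+76 mod 101 = 81
Option B: s[4]='i'->'c', delta=(3-9)*13^0 mod 101 = 95, hash=5+95 mod 101 = 100 <-- target
Option C: s[0]='g'->'i', delta=(9-7)*13^4 mod 101 = 57, hash=5+57 mod 101 = 62
Option D: s[4]='i'->'a', delta=(1-9)*13^0 mod 101 = 93, hash=5+93 mod 101 = 98

Answer: B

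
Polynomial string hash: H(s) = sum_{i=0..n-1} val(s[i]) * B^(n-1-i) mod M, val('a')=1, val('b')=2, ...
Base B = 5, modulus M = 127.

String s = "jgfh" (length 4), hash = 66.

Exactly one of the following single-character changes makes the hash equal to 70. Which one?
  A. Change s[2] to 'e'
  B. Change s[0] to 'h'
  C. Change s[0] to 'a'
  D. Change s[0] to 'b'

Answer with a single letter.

Answer: B

Derivation:
Option A: s[2]='f'->'e', delta=(5-6)*5^1 mod 127 = 122, hash=66+122 mod 127 = 61
Option B: s[0]='j'->'h', delta=(8-10)*5^3 mod 127 = 4, hash=66+4 mod 127 = 70 <-- target
Option C: s[0]='j'->'a', delta=(1-10)*5^3 mod 127 = 18, hash=66+18 mod 127 = 84
Option D: s[0]='j'->'b', delta=(2-10)*5^3 mod 127 = 16, hash=66+16 mod 127 = 82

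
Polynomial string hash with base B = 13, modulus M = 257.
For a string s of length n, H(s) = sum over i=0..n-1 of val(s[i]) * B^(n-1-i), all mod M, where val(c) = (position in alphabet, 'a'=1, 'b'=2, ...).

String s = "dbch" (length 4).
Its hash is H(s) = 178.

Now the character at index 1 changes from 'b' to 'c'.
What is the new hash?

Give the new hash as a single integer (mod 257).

Answer: 90

Derivation:
val('b') = 2, val('c') = 3
Position k = 1, exponent = n-1-k = 2
B^2 mod M = 13^2 mod 257 = 169
Delta = (3 - 2) * 169 mod 257 = 169
New hash = (178 + 169) mod 257 = 90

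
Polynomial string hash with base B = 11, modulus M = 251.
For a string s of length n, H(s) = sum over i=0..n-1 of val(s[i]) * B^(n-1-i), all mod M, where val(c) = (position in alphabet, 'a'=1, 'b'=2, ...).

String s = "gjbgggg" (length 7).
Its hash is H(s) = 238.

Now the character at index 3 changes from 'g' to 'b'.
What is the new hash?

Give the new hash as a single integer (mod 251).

val('g') = 7, val('b') = 2
Position k = 3, exponent = n-1-k = 3
B^3 mod M = 11^3 mod 251 = 76
Delta = (2 - 7) * 76 mod 251 = 122
New hash = (238 + 122) mod 251 = 109

Answer: 109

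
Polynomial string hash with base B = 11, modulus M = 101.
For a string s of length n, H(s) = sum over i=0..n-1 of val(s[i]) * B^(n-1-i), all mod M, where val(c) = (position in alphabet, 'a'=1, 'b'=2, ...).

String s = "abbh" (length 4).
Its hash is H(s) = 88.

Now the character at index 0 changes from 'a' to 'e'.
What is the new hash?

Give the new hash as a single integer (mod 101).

val('a') = 1, val('e') = 5
Position k = 0, exponent = n-1-k = 3
B^3 mod M = 11^3 mod 101 = 18
Delta = (5 - 1) * 18 mod 101 = 72
New hash = (88 + 72) mod 101 = 59

Answer: 59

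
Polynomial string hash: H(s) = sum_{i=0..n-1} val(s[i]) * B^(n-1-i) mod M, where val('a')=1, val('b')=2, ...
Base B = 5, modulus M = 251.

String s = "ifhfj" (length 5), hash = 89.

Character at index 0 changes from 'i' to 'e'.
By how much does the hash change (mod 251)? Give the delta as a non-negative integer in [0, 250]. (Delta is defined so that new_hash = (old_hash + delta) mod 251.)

Answer: 10

Derivation:
Delta formula: (val(new) - val(old)) * B^(n-1-k) mod M
  val('e') - val('i') = 5 - 9 = -4
  B^(n-1-k) = 5^4 mod 251 = 123
  Delta = -4 * 123 mod 251 = 10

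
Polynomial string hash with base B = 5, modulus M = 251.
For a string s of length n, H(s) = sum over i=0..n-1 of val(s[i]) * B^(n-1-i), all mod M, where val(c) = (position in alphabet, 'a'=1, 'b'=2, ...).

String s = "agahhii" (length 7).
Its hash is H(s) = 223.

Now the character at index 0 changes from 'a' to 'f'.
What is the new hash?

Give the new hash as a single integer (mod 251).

Answer: 36

Derivation:
val('a') = 1, val('f') = 6
Position k = 0, exponent = n-1-k = 6
B^6 mod M = 5^6 mod 251 = 63
Delta = (6 - 1) * 63 mod 251 = 64
New hash = (223 + 64) mod 251 = 36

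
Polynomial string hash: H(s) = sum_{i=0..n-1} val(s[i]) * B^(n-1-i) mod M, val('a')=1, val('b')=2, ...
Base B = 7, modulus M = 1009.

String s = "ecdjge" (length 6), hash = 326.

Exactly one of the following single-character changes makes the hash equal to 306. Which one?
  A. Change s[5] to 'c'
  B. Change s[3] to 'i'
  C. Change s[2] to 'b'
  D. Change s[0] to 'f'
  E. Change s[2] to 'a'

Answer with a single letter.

Answer: E

Derivation:
Option A: s[5]='e'->'c', delta=(3-5)*7^0 mod 1009 = 1007, hash=326+1007 mod 1009 = 324
Option B: s[3]='j'->'i', delta=(9-10)*7^2 mod 1009 = 960, hash=326+960 mod 1009 = 277
Option C: s[2]='d'->'b', delta=(2-4)*7^3 mod 1009 = 323, hash=326+323 mod 1009 = 649
Option D: s[0]='e'->'f', delta=(6-5)*7^5 mod 1009 = 663, hash=326+663 mod 1009 = 989
Option E: s[2]='d'->'a', delta=(1-4)*7^3 mod 1009 = 989, hash=326+989 mod 1009 = 306 <-- target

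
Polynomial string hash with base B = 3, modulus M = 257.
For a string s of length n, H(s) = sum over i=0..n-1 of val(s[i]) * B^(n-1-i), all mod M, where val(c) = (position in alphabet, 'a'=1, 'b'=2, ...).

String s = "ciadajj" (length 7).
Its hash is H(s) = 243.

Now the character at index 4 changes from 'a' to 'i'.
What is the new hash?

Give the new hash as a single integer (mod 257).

Answer: 58

Derivation:
val('a') = 1, val('i') = 9
Position k = 4, exponent = n-1-k = 2
B^2 mod M = 3^2 mod 257 = 9
Delta = (9 - 1) * 9 mod 257 = 72
New hash = (243 + 72) mod 257 = 58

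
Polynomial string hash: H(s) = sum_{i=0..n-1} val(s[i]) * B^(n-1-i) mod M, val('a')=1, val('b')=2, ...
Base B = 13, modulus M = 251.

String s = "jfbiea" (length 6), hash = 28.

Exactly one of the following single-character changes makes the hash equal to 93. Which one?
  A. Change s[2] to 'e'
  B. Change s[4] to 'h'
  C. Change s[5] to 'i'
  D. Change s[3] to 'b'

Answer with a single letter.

Option A: s[2]='b'->'e', delta=(5-2)*13^3 mod 251 = 65, hash=28+65 mod 251 = 93 <-- target
Option B: s[4]='e'->'h', delta=(8-5)*13^1 mod 251 = 39, hash=28+39 mod 251 = 67
Option C: s[5]='a'->'i', delta=(9-1)*13^0 mod 251 = 8, hash=28+8 mod 251 = 36
Option D: s[3]='i'->'b', delta=(2-9)*13^2 mod 251 = 72, hash=28+72 mod 251 = 100

Answer: A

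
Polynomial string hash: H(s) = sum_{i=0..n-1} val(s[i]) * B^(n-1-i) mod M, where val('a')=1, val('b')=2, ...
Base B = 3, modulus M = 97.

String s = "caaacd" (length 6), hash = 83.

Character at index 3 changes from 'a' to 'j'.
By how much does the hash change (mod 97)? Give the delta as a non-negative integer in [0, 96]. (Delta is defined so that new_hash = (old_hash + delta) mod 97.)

Answer: 81

Derivation:
Delta formula: (val(new) - val(old)) * B^(n-1-k) mod M
  val('j') - val('a') = 10 - 1 = 9
  B^(n-1-k) = 3^2 mod 97 = 9
  Delta = 9 * 9 mod 97 = 81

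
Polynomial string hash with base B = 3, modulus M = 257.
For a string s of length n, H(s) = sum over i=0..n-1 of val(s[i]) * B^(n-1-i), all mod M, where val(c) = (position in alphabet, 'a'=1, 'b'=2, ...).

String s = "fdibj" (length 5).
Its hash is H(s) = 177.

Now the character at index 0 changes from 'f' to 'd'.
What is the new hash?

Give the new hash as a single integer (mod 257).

Answer: 15

Derivation:
val('f') = 6, val('d') = 4
Position k = 0, exponent = n-1-k = 4
B^4 mod M = 3^4 mod 257 = 81
Delta = (4 - 6) * 81 mod 257 = 95
New hash = (177 + 95) mod 257 = 15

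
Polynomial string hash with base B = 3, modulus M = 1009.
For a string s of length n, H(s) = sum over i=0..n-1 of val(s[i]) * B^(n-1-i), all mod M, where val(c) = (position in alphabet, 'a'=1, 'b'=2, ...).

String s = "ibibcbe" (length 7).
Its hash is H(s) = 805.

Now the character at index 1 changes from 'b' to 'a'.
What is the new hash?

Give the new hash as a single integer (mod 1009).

Answer: 562

Derivation:
val('b') = 2, val('a') = 1
Position k = 1, exponent = n-1-k = 5
B^5 mod M = 3^5 mod 1009 = 243
Delta = (1 - 2) * 243 mod 1009 = 766
New hash = (805 + 766) mod 1009 = 562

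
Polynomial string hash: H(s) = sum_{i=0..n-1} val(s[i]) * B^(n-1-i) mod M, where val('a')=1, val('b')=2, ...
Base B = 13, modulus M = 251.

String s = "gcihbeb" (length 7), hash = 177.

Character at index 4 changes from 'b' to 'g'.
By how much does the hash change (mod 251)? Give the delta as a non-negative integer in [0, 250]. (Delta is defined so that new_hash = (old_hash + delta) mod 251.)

Delta formula: (val(new) - val(old)) * B^(n-1-k) mod M
  val('g') - val('b') = 7 - 2 = 5
  B^(n-1-k) = 13^2 mod 251 = 169
  Delta = 5 * 169 mod 251 = 92

Answer: 92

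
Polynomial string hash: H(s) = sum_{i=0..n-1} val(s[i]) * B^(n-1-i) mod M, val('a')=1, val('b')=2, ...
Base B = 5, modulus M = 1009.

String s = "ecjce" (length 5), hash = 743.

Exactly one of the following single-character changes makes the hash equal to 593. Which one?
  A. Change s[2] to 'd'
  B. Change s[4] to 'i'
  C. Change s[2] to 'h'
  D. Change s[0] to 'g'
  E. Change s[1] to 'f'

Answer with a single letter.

Answer: A

Derivation:
Option A: s[2]='j'->'d', delta=(4-10)*5^2 mod 1009 = 859, hash=743+859 mod 1009 = 593 <-- target
Option B: s[4]='e'->'i', delta=(9-5)*5^0 mod 1009 = 4, hash=743+4 mod 1009 = 747
Option C: s[2]='j'->'h', delta=(8-10)*5^2 mod 1009 = 959, hash=743+959 mod 1009 = 693
Option D: s[0]='e'->'g', delta=(7-5)*5^4 mod 1009 = 241, hash=743+241 mod 1009 = 984
Option E: s[1]='c'->'f', delta=(6-3)*5^3 mod 1009 = 375, hash=743+375 mod 1009 = 109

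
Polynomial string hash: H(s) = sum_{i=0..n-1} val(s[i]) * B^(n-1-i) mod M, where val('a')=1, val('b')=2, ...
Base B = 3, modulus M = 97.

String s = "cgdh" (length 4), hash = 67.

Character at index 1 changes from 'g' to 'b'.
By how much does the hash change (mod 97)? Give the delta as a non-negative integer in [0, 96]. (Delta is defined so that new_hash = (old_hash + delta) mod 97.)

Answer: 52

Derivation:
Delta formula: (val(new) - val(old)) * B^(n-1-k) mod M
  val('b') - val('g') = 2 - 7 = -5
  B^(n-1-k) = 3^2 mod 97 = 9
  Delta = -5 * 9 mod 97 = 52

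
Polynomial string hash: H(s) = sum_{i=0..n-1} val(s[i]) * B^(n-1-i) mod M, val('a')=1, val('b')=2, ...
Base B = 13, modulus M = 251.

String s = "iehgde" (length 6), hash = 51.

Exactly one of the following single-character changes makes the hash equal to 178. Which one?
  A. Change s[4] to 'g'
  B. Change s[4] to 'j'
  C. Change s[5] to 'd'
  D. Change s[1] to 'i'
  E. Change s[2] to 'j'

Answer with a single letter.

Answer: E

Derivation:
Option A: s[4]='d'->'g', delta=(7-4)*13^1 mod 251 = 39, hash=51+39 mod 251 = 90
Option B: s[4]='d'->'j', delta=(10-4)*13^1 mod 251 = 78, hash=51+78 mod 251 = 129
Option C: s[5]='e'->'d', delta=(4-5)*13^0 mod 251 = 250, hash=51+250 mod 251 = 50
Option D: s[1]='e'->'i', delta=(9-5)*13^4 mod 251 = 39, hash=51+39 mod 251 = 90
Option E: s[2]='h'->'j', delta=(10-8)*13^3 mod 251 = 127, hash=51+127 mod 251 = 178 <-- target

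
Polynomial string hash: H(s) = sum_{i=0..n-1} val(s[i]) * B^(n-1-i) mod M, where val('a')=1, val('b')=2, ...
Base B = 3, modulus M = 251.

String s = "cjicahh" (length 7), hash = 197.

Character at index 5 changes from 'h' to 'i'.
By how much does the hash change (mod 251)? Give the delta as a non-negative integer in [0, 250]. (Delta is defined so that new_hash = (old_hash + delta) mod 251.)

Delta formula: (val(new) - val(old)) * B^(n-1-k) mod M
  val('i') - val('h') = 9 - 8 = 1
  B^(n-1-k) = 3^1 mod 251 = 3
  Delta = 1 * 3 mod 251 = 3

Answer: 3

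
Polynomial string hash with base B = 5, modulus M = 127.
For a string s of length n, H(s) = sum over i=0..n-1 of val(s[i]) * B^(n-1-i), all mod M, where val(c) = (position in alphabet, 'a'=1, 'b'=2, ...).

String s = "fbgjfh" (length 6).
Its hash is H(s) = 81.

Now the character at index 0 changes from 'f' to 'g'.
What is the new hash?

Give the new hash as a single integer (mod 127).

Answer: 31

Derivation:
val('f') = 6, val('g') = 7
Position k = 0, exponent = n-1-k = 5
B^5 mod M = 5^5 mod 127 = 77
Delta = (7 - 6) * 77 mod 127 = 77
New hash = (81 + 77) mod 127 = 31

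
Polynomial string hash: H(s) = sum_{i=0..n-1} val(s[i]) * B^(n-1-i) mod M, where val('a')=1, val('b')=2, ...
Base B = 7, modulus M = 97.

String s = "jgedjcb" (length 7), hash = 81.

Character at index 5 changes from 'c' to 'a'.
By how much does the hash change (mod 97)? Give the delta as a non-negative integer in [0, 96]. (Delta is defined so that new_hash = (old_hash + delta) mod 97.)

Delta formula: (val(new) - val(old)) * B^(n-1-k) mod M
  val('a') - val('c') = 1 - 3 = -2
  B^(n-1-k) = 7^1 mod 97 = 7
  Delta = -2 * 7 mod 97 = 83

Answer: 83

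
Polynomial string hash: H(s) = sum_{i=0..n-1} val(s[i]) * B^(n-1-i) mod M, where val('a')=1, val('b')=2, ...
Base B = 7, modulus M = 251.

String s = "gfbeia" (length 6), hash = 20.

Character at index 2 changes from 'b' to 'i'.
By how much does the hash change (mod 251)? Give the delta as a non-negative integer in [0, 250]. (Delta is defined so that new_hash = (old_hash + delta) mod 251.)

Answer: 142

Derivation:
Delta formula: (val(new) - val(old)) * B^(n-1-k) mod M
  val('i') - val('b') = 9 - 2 = 7
  B^(n-1-k) = 7^3 mod 251 = 92
  Delta = 7 * 92 mod 251 = 142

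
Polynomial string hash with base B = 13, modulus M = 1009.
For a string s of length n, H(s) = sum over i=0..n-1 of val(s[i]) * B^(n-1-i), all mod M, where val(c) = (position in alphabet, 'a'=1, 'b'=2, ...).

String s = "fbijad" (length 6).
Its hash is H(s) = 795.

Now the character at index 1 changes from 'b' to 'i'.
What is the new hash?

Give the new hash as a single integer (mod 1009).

Answer: 940

Derivation:
val('b') = 2, val('i') = 9
Position k = 1, exponent = n-1-k = 4
B^4 mod M = 13^4 mod 1009 = 309
Delta = (9 - 2) * 309 mod 1009 = 145
New hash = (795 + 145) mod 1009 = 940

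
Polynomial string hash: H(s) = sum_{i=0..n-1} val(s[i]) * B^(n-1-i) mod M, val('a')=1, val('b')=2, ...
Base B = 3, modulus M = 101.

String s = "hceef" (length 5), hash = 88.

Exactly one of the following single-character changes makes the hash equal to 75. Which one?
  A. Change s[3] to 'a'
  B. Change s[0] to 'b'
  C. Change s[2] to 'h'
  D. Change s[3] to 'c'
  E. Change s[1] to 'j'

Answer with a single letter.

Option A: s[3]='e'->'a', delta=(1-5)*3^1 mod 101 = 89, hash=88+89 mod 101 = 76
Option B: s[0]='h'->'b', delta=(2-8)*3^4 mod 101 = 19, hash=88+19 mod 101 = 6
Option C: s[2]='e'->'h', delta=(8-5)*3^2 mod 101 = 27, hash=88+27 mod 101 = 14
Option D: s[3]='e'->'c', delta=(3-5)*3^1 mod 101 = 95, hash=88+95 mod 101 = 82
Option E: s[1]='c'->'j', delta=(10-3)*3^3 mod 101 = 88, hash=88+88 mod 101 = 75 <-- target

Answer: E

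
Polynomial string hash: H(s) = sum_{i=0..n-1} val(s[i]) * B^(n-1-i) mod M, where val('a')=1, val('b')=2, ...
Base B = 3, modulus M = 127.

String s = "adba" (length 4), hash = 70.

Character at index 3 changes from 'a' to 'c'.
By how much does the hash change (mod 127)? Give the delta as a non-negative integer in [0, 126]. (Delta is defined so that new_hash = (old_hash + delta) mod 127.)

Answer: 2

Derivation:
Delta formula: (val(new) - val(old)) * B^(n-1-k) mod M
  val('c') - val('a') = 3 - 1 = 2
  B^(n-1-k) = 3^0 mod 127 = 1
  Delta = 2 * 1 mod 127 = 2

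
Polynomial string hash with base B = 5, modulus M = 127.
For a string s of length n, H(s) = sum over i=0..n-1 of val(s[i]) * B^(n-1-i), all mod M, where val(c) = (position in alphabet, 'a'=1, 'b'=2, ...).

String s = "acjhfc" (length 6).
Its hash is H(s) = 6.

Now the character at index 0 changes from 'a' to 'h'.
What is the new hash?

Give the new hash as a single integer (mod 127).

val('a') = 1, val('h') = 8
Position k = 0, exponent = n-1-k = 5
B^5 mod M = 5^5 mod 127 = 77
Delta = (8 - 1) * 77 mod 127 = 31
New hash = (6 + 31) mod 127 = 37

Answer: 37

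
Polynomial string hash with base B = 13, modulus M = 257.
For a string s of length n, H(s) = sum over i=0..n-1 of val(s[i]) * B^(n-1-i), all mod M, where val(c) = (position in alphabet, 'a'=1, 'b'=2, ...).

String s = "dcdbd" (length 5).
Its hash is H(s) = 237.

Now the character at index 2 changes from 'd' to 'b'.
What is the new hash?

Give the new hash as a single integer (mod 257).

val('d') = 4, val('b') = 2
Position k = 2, exponent = n-1-k = 2
B^2 mod M = 13^2 mod 257 = 169
Delta = (2 - 4) * 169 mod 257 = 176
New hash = (237 + 176) mod 257 = 156

Answer: 156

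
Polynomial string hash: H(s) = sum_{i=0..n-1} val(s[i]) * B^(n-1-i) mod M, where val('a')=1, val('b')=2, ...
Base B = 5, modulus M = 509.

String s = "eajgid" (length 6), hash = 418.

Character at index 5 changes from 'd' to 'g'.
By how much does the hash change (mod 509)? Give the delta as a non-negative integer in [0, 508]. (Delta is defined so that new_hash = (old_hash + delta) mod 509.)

Answer: 3

Derivation:
Delta formula: (val(new) - val(old)) * B^(n-1-k) mod M
  val('g') - val('d') = 7 - 4 = 3
  B^(n-1-k) = 5^0 mod 509 = 1
  Delta = 3 * 1 mod 509 = 3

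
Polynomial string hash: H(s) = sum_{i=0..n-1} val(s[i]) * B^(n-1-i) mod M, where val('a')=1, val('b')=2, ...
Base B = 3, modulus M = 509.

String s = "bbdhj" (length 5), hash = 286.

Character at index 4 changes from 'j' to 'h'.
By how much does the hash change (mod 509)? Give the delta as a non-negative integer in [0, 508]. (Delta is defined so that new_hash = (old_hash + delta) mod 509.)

Delta formula: (val(new) - val(old)) * B^(n-1-k) mod M
  val('h') - val('j') = 8 - 10 = -2
  B^(n-1-k) = 3^0 mod 509 = 1
  Delta = -2 * 1 mod 509 = 507

Answer: 507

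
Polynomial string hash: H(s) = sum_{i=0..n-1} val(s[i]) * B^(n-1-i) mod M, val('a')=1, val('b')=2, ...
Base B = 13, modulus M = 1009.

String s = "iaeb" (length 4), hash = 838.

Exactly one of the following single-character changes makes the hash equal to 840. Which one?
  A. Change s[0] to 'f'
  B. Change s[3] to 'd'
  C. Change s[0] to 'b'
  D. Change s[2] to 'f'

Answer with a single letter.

Answer: B

Derivation:
Option A: s[0]='i'->'f', delta=(6-9)*13^3 mod 1009 = 472, hash=838+472 mod 1009 = 301
Option B: s[3]='b'->'d', delta=(4-2)*13^0 mod 1009 = 2, hash=838+2 mod 1009 = 840 <-- target
Option C: s[0]='i'->'b', delta=(2-9)*13^3 mod 1009 = 765, hash=838+765 mod 1009 = 594
Option D: s[2]='e'->'f', delta=(6-5)*13^1 mod 1009 = 13, hash=838+13 mod 1009 = 851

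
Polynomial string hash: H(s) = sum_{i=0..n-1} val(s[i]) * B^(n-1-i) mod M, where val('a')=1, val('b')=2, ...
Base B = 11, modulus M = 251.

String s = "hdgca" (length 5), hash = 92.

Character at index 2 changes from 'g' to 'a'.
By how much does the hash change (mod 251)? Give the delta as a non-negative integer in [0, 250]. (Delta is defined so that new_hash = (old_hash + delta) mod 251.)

Delta formula: (val(new) - val(old)) * B^(n-1-k) mod M
  val('a') - val('g') = 1 - 7 = -6
  B^(n-1-k) = 11^2 mod 251 = 121
  Delta = -6 * 121 mod 251 = 27

Answer: 27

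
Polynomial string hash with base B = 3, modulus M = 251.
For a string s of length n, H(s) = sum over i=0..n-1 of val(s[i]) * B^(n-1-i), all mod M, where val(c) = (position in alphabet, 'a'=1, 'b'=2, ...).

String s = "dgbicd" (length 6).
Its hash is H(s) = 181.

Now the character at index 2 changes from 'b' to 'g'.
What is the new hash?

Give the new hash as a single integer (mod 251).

Answer: 65

Derivation:
val('b') = 2, val('g') = 7
Position k = 2, exponent = n-1-k = 3
B^3 mod M = 3^3 mod 251 = 27
Delta = (7 - 2) * 27 mod 251 = 135
New hash = (181 + 135) mod 251 = 65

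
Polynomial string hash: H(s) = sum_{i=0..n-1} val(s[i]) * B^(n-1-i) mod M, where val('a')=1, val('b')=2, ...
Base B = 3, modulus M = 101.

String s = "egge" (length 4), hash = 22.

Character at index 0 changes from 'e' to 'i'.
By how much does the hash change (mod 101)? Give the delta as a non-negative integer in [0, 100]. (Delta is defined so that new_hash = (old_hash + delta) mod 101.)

Delta formula: (val(new) - val(old)) * B^(n-1-k) mod M
  val('i') - val('e') = 9 - 5 = 4
  B^(n-1-k) = 3^3 mod 101 = 27
  Delta = 4 * 27 mod 101 = 7

Answer: 7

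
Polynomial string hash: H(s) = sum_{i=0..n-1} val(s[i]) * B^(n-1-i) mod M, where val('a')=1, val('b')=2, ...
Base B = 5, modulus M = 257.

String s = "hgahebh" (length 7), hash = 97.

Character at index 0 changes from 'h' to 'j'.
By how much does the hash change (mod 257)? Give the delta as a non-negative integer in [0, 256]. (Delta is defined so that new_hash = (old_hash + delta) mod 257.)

Delta formula: (val(new) - val(old)) * B^(n-1-k) mod M
  val('j') - val('h') = 10 - 8 = 2
  B^(n-1-k) = 5^6 mod 257 = 205
  Delta = 2 * 205 mod 257 = 153

Answer: 153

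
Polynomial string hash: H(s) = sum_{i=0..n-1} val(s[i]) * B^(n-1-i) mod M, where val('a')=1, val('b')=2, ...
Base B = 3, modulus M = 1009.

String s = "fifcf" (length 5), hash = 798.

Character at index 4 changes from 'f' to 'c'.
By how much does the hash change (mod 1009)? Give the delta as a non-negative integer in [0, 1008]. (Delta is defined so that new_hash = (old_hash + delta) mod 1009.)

Answer: 1006

Derivation:
Delta formula: (val(new) - val(old)) * B^(n-1-k) mod M
  val('c') - val('f') = 3 - 6 = -3
  B^(n-1-k) = 3^0 mod 1009 = 1
  Delta = -3 * 1 mod 1009 = 1006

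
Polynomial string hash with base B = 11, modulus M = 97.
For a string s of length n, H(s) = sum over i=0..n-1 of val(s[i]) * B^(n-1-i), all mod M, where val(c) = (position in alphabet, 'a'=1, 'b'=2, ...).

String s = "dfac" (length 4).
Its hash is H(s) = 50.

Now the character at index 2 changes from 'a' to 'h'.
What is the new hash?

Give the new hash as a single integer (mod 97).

val('a') = 1, val('h') = 8
Position k = 2, exponent = n-1-k = 1
B^1 mod M = 11^1 mod 97 = 11
Delta = (8 - 1) * 11 mod 97 = 77
New hash = (50 + 77) mod 97 = 30

Answer: 30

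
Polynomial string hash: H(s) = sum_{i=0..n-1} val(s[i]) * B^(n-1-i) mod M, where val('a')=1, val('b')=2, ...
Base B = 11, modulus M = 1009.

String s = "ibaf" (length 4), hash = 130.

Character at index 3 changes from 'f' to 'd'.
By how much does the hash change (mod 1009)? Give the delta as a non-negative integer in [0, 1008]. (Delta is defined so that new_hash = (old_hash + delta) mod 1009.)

Delta formula: (val(new) - val(old)) * B^(n-1-k) mod M
  val('d') - val('f') = 4 - 6 = -2
  B^(n-1-k) = 11^0 mod 1009 = 1
  Delta = -2 * 1 mod 1009 = 1007

Answer: 1007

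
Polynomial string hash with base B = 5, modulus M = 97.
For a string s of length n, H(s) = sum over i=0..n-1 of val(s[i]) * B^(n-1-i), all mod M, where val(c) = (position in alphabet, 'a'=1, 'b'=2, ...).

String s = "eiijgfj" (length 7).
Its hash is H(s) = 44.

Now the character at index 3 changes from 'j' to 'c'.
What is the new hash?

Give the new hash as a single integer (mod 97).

Answer: 42

Derivation:
val('j') = 10, val('c') = 3
Position k = 3, exponent = n-1-k = 3
B^3 mod M = 5^3 mod 97 = 28
Delta = (3 - 10) * 28 mod 97 = 95
New hash = (44 + 95) mod 97 = 42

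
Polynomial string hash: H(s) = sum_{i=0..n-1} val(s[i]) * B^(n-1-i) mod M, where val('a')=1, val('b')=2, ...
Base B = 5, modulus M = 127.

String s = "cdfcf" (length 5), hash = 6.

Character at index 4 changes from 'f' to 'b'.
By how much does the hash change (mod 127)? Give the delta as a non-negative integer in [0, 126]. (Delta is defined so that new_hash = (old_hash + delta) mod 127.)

Answer: 123

Derivation:
Delta formula: (val(new) - val(old)) * B^(n-1-k) mod M
  val('b') - val('f') = 2 - 6 = -4
  B^(n-1-k) = 5^0 mod 127 = 1
  Delta = -4 * 1 mod 127 = 123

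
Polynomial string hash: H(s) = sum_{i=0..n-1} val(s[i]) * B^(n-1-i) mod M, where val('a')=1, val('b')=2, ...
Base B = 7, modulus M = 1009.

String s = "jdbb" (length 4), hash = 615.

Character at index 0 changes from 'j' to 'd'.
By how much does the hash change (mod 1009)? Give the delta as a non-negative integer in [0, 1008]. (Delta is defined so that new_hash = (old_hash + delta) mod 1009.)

Delta formula: (val(new) - val(old)) * B^(n-1-k) mod M
  val('d') - val('j') = 4 - 10 = -6
  B^(n-1-k) = 7^3 mod 1009 = 343
  Delta = -6 * 343 mod 1009 = 969

Answer: 969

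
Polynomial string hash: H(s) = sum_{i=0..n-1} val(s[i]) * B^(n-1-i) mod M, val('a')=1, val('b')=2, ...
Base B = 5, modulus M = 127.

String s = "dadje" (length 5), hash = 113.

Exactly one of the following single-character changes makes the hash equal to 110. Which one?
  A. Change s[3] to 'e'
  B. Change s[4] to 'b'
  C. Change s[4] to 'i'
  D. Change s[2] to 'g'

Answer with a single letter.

Option A: s[3]='j'->'e', delta=(5-10)*5^1 mod 127 = 102, hash=113+102 mod 127 = 88
Option B: s[4]='e'->'b', delta=(2-5)*5^0 mod 127 = 124, hash=113+124 mod 127 = 110 <-- target
Option C: s[4]='e'->'i', delta=(9-5)*5^0 mod 127 = 4, hash=113+4 mod 127 = 117
Option D: s[2]='d'->'g', delta=(7-4)*5^2 mod 127 = 75, hash=113+75 mod 127 = 61

Answer: B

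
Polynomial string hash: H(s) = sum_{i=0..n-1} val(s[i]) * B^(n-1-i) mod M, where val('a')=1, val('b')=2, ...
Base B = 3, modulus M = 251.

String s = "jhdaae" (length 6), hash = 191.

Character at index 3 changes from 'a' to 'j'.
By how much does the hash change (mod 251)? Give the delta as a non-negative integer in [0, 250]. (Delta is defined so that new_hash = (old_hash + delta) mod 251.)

Answer: 81

Derivation:
Delta formula: (val(new) - val(old)) * B^(n-1-k) mod M
  val('j') - val('a') = 10 - 1 = 9
  B^(n-1-k) = 3^2 mod 251 = 9
  Delta = 9 * 9 mod 251 = 81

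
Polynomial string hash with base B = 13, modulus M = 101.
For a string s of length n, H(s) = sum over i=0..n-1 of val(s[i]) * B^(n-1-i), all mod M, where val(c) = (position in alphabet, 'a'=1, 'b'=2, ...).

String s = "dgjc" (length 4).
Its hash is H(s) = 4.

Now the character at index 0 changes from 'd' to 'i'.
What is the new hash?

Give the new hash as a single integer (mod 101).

val('d') = 4, val('i') = 9
Position k = 0, exponent = n-1-k = 3
B^3 mod M = 13^3 mod 101 = 76
Delta = (9 - 4) * 76 mod 101 = 77
New hash = (4 + 77) mod 101 = 81

Answer: 81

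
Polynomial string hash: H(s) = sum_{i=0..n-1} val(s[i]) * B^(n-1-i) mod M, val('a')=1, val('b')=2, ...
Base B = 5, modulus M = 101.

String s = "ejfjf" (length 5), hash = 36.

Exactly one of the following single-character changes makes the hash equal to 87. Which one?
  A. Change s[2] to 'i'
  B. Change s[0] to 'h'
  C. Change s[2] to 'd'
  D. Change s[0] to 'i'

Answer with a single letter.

Option A: s[2]='f'->'i', delta=(9-6)*5^2 mod 101 = 75, hash=36+75 mod 101 = 10
Option B: s[0]='e'->'h', delta=(8-5)*5^4 mod 101 = 57, hash=36+57 mod 101 = 93
Option C: s[2]='f'->'d', delta=(4-6)*5^2 mod 101 = 51, hash=36+51 mod 101 = 87 <-- target
Option D: s[0]='e'->'i', delta=(9-5)*5^4 mod 101 = 76, hash=36+76 mod 101 = 11

Answer: C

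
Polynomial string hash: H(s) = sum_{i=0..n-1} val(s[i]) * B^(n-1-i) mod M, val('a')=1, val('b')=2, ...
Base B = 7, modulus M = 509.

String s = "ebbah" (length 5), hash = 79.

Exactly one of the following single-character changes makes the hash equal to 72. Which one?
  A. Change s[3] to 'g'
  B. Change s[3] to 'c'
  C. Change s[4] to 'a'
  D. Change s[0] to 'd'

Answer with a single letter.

Answer: C

Derivation:
Option A: s[3]='a'->'g', delta=(7-1)*7^1 mod 509 = 42, hash=79+42 mod 509 = 121
Option B: s[3]='a'->'c', delta=(3-1)*7^1 mod 509 = 14, hash=79+14 mod 509 = 93
Option C: s[4]='h'->'a', delta=(1-8)*7^0 mod 509 = 502, hash=79+502 mod 509 = 72 <-- target
Option D: s[0]='e'->'d', delta=(4-5)*7^4 mod 509 = 144, hash=79+144 mod 509 = 223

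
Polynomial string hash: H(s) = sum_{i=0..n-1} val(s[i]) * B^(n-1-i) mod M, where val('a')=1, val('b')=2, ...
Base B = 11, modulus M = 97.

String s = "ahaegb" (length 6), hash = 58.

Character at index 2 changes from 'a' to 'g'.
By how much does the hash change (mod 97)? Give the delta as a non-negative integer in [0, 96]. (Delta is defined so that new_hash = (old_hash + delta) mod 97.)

Answer: 32

Derivation:
Delta formula: (val(new) - val(old)) * B^(n-1-k) mod M
  val('g') - val('a') = 7 - 1 = 6
  B^(n-1-k) = 11^3 mod 97 = 70
  Delta = 6 * 70 mod 97 = 32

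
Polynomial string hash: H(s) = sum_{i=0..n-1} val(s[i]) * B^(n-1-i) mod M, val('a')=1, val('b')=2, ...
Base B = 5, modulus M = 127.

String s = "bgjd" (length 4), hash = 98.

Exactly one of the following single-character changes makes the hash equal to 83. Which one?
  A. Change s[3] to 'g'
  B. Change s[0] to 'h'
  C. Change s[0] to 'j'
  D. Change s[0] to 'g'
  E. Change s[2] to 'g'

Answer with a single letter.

Answer: E

Derivation:
Option A: s[3]='d'->'g', delta=(7-4)*5^0 mod 127 = 3, hash=98+3 mod 127 = 101
Option B: s[0]='b'->'h', delta=(8-2)*5^3 mod 127 = 115, hash=98+115 mod 127 = 86
Option C: s[0]='b'->'j', delta=(10-2)*5^3 mod 127 = 111, hash=98+111 mod 127 = 82
Option D: s[0]='b'->'g', delta=(7-2)*5^3 mod 127 = 117, hash=98+117 mod 127 = 88
Option E: s[2]='j'->'g', delta=(7-10)*5^1 mod 127 = 112, hash=98+112 mod 127 = 83 <-- target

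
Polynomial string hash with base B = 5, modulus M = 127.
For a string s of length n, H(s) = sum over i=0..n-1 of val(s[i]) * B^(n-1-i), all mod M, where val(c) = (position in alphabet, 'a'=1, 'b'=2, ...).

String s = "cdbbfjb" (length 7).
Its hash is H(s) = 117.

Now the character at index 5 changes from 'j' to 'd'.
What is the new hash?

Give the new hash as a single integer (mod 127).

Answer: 87

Derivation:
val('j') = 10, val('d') = 4
Position k = 5, exponent = n-1-k = 1
B^1 mod M = 5^1 mod 127 = 5
Delta = (4 - 10) * 5 mod 127 = 97
New hash = (117 + 97) mod 127 = 87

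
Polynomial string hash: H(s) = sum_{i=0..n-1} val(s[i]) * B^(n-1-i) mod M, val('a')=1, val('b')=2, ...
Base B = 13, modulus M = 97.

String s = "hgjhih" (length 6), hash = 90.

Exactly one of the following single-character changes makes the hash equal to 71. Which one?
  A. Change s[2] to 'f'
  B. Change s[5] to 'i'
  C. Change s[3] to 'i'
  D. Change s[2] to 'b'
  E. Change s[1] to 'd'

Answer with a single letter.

Answer: D

Derivation:
Option A: s[2]='j'->'f', delta=(6-10)*13^3 mod 97 = 39, hash=90+39 mod 97 = 32
Option B: s[5]='h'->'i', delta=(9-8)*13^0 mod 97 = 1, hash=90+1 mod 97 = 91
Option C: s[3]='h'->'i', delta=(9-8)*13^2 mod 97 = 72, hash=90+72 mod 97 = 65
Option D: s[2]='j'->'b', delta=(2-10)*13^3 mod 97 = 78, hash=90+78 mod 97 = 71 <-- target
Option E: s[1]='g'->'d', delta=(4-7)*13^4 mod 97 = 65, hash=90+65 mod 97 = 58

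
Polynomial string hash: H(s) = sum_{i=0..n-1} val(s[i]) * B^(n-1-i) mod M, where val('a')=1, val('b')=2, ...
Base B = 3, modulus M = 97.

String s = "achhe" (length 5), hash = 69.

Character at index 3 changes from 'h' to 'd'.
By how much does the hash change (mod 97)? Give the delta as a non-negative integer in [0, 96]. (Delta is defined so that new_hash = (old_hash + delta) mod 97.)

Answer: 85

Derivation:
Delta formula: (val(new) - val(old)) * B^(n-1-k) mod M
  val('d') - val('h') = 4 - 8 = -4
  B^(n-1-k) = 3^1 mod 97 = 3
  Delta = -4 * 3 mod 97 = 85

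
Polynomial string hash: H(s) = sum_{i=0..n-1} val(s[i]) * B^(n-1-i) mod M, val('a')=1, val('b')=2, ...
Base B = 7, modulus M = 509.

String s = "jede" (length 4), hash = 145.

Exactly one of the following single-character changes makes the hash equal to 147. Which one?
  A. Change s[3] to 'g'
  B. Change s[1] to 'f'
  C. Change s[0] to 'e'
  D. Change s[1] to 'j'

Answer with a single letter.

Option A: s[3]='e'->'g', delta=(7-5)*7^0 mod 509 = 2, hash=145+2 mod 509 = 147 <-- target
Option B: s[1]='e'->'f', delta=(6-5)*7^2 mod 509 = 49, hash=145+49 mod 509 = 194
Option C: s[0]='j'->'e', delta=(5-10)*7^3 mod 509 = 321, hash=145+321 mod 509 = 466
Option D: s[1]='e'->'j', delta=(10-5)*7^2 mod 509 = 245, hash=145+245 mod 509 = 390

Answer: A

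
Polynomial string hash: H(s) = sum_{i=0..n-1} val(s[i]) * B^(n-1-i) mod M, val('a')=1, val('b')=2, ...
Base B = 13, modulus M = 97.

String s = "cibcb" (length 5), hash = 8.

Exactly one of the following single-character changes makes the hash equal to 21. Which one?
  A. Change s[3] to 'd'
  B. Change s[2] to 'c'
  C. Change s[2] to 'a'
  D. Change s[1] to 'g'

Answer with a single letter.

Answer: A

Derivation:
Option A: s[3]='c'->'d', delta=(4-3)*13^1 mod 97 = 13, hash=8+13 mod 97 = 21 <-- target
Option B: s[2]='b'->'c', delta=(3-2)*13^2 mod 97 = 72, hash=8+72 mod 97 = 80
Option C: s[2]='b'->'a', delta=(1-2)*13^2 mod 97 = 25, hash=8+25 mod 97 = 33
Option D: s[1]='i'->'g', delta=(7-9)*13^3 mod 97 = 68, hash=8+68 mod 97 = 76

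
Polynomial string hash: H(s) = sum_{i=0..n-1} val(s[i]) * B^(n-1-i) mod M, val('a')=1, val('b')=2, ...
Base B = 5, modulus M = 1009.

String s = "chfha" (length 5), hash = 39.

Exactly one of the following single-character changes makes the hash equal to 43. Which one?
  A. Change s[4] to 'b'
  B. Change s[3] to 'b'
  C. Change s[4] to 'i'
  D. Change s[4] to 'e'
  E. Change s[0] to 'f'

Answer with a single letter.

Option A: s[4]='a'->'b', delta=(2-1)*5^0 mod 1009 = 1, hash=39+1 mod 1009 = 40
Option B: s[3]='h'->'b', delta=(2-8)*5^1 mod 1009 = 979, hash=39+979 mod 1009 = 9
Option C: s[4]='a'->'i', delta=(9-1)*5^0 mod 1009 = 8, hash=39+8 mod 1009 = 47
Option D: s[4]='a'->'e', delta=(5-1)*5^0 mod 1009 = 4, hash=39+4 mod 1009 = 43 <-- target
Option E: s[0]='c'->'f', delta=(6-3)*5^4 mod 1009 = 866, hash=39+866 mod 1009 = 905

Answer: D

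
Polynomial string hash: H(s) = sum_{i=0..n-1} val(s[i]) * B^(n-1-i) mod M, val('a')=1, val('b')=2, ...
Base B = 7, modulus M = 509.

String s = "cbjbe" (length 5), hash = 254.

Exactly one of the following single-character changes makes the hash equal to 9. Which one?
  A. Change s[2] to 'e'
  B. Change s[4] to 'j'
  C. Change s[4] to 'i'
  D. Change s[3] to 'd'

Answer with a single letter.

Answer: A

Derivation:
Option A: s[2]='j'->'e', delta=(5-10)*7^2 mod 509 = 264, hash=254+264 mod 509 = 9 <-- target
Option B: s[4]='e'->'j', delta=(10-5)*7^0 mod 509 = 5, hash=254+5 mod 509 = 259
Option C: s[4]='e'->'i', delta=(9-5)*7^0 mod 509 = 4, hash=254+4 mod 509 = 258
Option D: s[3]='b'->'d', delta=(4-2)*7^1 mod 509 = 14, hash=254+14 mod 509 = 268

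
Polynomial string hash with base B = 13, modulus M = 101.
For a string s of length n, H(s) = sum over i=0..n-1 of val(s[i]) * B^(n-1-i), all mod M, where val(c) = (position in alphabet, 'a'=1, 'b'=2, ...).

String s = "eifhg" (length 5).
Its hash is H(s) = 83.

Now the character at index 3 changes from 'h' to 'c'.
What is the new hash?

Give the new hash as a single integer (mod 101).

Answer: 18

Derivation:
val('h') = 8, val('c') = 3
Position k = 3, exponent = n-1-k = 1
B^1 mod M = 13^1 mod 101 = 13
Delta = (3 - 8) * 13 mod 101 = 36
New hash = (83 + 36) mod 101 = 18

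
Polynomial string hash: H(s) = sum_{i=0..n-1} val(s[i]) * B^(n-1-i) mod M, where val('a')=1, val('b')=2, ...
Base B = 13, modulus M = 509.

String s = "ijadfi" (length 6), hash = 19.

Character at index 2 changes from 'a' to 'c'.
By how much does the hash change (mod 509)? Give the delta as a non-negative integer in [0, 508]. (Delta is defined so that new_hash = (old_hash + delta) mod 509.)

Delta formula: (val(new) - val(old)) * B^(n-1-k) mod M
  val('c') - val('a') = 3 - 1 = 2
  B^(n-1-k) = 13^3 mod 509 = 161
  Delta = 2 * 161 mod 509 = 322

Answer: 322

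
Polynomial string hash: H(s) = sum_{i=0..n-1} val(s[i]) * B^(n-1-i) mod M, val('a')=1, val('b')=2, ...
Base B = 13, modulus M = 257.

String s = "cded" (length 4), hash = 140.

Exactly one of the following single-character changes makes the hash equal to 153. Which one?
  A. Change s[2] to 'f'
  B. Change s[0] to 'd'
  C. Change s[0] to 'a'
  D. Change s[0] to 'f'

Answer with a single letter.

Answer: A

Derivation:
Option A: s[2]='e'->'f', delta=(6-5)*13^1 mod 257 = 13, hash=140+13 mod 257 = 153 <-- target
Option B: s[0]='c'->'d', delta=(4-3)*13^3 mod 257 = 141, hash=140+141 mod 257 = 24
Option C: s[0]='c'->'a', delta=(1-3)*13^3 mod 257 = 232, hash=140+232 mod 257 = 115
Option D: s[0]='c'->'f', delta=(6-3)*13^3 mod 257 = 166, hash=140+166 mod 257 = 49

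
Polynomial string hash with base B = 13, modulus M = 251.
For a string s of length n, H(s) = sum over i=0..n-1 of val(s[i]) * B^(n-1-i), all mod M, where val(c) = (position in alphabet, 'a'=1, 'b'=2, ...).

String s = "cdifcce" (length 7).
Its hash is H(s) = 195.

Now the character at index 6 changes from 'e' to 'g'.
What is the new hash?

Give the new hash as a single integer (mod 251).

val('e') = 5, val('g') = 7
Position k = 6, exponent = n-1-k = 0
B^0 mod M = 13^0 mod 251 = 1
Delta = (7 - 5) * 1 mod 251 = 2
New hash = (195 + 2) mod 251 = 197

Answer: 197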